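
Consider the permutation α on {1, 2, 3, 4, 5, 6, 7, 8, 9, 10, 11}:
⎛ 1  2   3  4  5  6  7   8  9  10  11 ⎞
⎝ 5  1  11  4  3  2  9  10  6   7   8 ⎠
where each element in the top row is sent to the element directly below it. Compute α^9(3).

5

Tracing 3 → 11 → … returns to 3 after 10 steps, so 3 lies in a 10-cycle (1, 5, 3, 11, 8, 10, 7, 9, 6, 2).
Stepping 9 places around the cycle: 3 → 11 → 8 → 10 → 7 → 9 → 6 → 2 → 1 → 5.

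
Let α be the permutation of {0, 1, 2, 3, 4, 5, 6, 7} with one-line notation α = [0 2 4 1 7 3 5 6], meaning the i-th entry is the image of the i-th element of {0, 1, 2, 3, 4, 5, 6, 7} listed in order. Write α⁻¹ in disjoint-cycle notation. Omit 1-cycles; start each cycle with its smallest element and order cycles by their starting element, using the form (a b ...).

(1 3 5 6 7 4 2)

First write α in disjoint cycles: (1 2 4 7 6 5 3).
Reversing each cycle (and rotating so the smallest element leads) gives α⁻¹ = (1 3 5 6 7 4 2).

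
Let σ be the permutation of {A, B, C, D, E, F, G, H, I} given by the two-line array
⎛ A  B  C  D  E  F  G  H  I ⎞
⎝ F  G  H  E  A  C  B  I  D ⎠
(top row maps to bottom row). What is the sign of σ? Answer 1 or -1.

-1

In disjoint-cycle form the cycle lengths are 7, 2.
A cycle of length ℓ contributes ℓ−1 transpositions, so σ is a product of 6 + 1 = 7 transpositions — odd.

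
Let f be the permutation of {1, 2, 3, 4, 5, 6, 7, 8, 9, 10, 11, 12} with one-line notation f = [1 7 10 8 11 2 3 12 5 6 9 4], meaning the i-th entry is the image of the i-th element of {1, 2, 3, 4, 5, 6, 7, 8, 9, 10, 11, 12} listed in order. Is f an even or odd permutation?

In disjoint-cycle form the cycle lengths are 5, 3, 3, 1.
A cycle of length ℓ contributes ℓ−1 transpositions, so f is a product of 4 + 2 + 2 = 8 transpositions — even.

even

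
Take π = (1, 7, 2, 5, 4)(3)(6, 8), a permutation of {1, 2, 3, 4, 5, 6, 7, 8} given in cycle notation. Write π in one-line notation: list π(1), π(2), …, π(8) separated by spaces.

7 5 3 1 4 8 2 6

Each element maps to the next entry in its cycle (wrapping to the front): 1↦7, 2↦5, 3↦3, 4↦1, 5↦4, 6↦8, 7↦2, 8↦6.
Listing these in domain order gives 7 5 3 1 4 8 2 6.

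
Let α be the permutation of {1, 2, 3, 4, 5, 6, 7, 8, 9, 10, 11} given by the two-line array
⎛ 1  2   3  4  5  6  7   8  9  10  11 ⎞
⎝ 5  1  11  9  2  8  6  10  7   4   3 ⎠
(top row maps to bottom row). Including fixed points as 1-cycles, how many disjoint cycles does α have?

The cycle decomposition is (1, 5, 2)(3, 11)(4, 9, 7, 6, 8, 10), which has 3 cycles (counting 1-cycles).

3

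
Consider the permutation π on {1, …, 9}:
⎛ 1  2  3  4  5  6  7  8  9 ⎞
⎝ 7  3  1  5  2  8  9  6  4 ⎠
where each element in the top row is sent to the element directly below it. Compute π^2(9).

Tracing 9 → 4 → … returns to 9 after 7 steps, so 9 lies in a 7-cycle (1, 7, 9, 4, 5, 2, 3).
Advancing 2 steps from 9: 9 → 4 → 5.

5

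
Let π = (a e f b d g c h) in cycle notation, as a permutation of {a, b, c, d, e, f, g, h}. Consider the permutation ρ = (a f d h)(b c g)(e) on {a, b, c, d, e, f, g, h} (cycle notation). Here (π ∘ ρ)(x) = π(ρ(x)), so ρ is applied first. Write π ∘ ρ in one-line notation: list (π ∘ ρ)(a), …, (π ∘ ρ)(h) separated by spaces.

(π ∘ ρ)(x) = π(ρ(x)). Computing each image: π(ρ(a)) = π(f) = b, π(ρ(b)) = π(c) = h, π(ρ(c)) = π(g) = c, π(ρ(d)) = π(h) = a, π(ρ(e)) = π(e) = f, π(ρ(f)) = π(d) = g, π(ρ(g)) = π(b) = d, π(ρ(h)) = π(a) = e.
Hence π ∘ ρ = [b h c a f g d e].

b h c a f g d e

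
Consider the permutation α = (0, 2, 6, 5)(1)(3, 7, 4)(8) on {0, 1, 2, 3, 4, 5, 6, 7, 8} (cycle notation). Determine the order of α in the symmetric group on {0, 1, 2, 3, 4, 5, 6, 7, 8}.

The disjoint cycles have lengths 4, 3, 1, 1.
The order is lcm(4, 3) = 12.

12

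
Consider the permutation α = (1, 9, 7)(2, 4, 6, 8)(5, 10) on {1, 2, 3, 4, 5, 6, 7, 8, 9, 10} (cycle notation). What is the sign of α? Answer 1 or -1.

The cycle lengths are 4, 3, 2, 1.
A cycle is odd iff its length is even; α has 2 even-length cycles, so sgn(α) = (−1)^2 and α is even.

1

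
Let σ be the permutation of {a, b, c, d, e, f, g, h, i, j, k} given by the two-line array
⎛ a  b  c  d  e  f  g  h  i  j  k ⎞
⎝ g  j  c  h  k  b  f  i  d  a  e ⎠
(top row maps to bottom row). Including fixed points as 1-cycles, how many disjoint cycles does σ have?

The cycle decomposition is (a, g, f, b, j)(c)(d, h, i)(e, k), which has 4 cycles (counting 1-cycles).

4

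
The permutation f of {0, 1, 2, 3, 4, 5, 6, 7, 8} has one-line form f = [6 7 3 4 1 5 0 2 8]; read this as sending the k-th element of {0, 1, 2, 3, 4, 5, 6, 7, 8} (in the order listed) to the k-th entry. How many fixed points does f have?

The fixed points (elements with f(x) = x) are {5, 8}, so there are 2.

2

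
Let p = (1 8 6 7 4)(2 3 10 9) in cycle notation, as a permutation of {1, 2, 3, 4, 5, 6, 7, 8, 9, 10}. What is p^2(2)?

10

2 lies in the 4-cycle (2 3 10 9).
Advancing 2 steps from 2: 2 → 3 → 10.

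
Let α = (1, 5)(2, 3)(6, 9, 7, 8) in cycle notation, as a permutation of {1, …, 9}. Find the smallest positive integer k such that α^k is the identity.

The cycle type of α is (4, 2, 2, 1).
The order is lcm(4, 2, 2) = 4.

4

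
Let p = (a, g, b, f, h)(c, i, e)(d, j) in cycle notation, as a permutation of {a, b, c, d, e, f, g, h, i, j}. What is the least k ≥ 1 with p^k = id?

The disjoint cycles have lengths 5, 3, 2.
Since disjoint cycles commute, ord(p) = lcm(5, 3, 2) = 30.

30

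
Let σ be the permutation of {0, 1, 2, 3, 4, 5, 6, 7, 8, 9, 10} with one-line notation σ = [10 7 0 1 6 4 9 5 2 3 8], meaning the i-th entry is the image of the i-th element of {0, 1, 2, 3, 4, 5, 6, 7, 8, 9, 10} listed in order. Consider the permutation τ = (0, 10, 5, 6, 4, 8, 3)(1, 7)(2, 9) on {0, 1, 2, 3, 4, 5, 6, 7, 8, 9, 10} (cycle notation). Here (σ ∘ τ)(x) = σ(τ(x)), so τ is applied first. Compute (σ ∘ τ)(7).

7

(σ ∘ τ)(7) = σ(τ(7)). τ(7) = 1, then σ(1) = 7. So (σ ∘ τ)(7) = 7.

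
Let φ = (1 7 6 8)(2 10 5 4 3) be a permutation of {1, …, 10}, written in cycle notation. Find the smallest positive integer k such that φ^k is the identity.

The disjoint cycles have lengths 5, 4, 1.
Since disjoint cycles commute, ord(φ) = lcm(5, 4) = 20.

20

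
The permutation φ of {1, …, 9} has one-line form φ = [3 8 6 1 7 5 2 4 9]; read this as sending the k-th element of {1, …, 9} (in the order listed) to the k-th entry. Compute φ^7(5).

Tracing 5 → 7 → … returns to 5 after 8 steps, so 5 lies in an 8-cycle (1, 3, 6, 5, 7, 2, 8, 4).
Stepping 7 places around the cycle: 5 → 7 → 2 → 8 → 4 → 1 → 3 → 6.

6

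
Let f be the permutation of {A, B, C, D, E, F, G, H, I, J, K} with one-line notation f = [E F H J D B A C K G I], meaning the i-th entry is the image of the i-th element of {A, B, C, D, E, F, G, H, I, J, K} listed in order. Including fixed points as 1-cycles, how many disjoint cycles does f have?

4

The cycle decomposition is (A E D J G)(B F)(C H)(I K), which has 4 cycles (counting 1-cycles).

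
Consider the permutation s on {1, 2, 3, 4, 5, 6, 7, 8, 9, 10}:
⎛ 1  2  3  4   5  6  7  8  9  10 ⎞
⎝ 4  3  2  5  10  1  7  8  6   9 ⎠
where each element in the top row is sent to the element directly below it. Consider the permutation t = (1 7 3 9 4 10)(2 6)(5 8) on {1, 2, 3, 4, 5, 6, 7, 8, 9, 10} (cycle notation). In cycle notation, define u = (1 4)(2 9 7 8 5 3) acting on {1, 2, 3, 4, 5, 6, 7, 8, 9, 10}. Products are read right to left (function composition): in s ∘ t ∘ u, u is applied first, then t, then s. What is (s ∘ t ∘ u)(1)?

9

Apply the permutations in order: u(1) = 4, then t(4) = 10, then s(10) = 9. So (s ∘ t ∘ u)(1) = 9.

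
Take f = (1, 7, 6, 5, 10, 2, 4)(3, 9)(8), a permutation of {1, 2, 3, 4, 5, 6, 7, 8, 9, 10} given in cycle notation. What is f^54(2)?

5

2 lies in the 7-cycle (1, 7, 6, 5, 10, 2, 4).
Since the cycle has length 7, f^54 acts on it the same as f^5 (54 mod 7 = 5).
Stepping 5 places around the cycle: 2 → 4 → 1 → 7 → 6 → 5.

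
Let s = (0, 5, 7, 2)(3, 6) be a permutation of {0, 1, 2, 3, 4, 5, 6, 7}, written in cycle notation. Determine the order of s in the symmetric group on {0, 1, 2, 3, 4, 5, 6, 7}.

4

The cycle type of s is (4, 2, 1, 1).
The order of s is the least common multiple of its cycle lengths: lcm(4, 2) = 4.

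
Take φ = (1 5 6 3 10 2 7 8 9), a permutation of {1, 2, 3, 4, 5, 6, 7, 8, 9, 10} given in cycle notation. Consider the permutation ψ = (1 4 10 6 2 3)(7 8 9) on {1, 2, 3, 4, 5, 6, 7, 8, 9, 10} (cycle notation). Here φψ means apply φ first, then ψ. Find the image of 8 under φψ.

(φψ)(8) = ψ(φ(8)). φ(8) = 9, then ψ(9) = 7. So (φψ)(8) = 7.

7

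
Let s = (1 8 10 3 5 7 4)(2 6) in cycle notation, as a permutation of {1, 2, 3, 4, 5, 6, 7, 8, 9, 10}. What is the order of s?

The cycle type of s is (7, 2, 1).
The order is lcm(7, 2) = 14.

14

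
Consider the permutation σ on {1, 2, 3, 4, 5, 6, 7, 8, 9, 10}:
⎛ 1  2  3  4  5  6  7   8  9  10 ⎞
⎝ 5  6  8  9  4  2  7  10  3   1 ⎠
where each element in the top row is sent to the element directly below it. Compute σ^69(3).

Tracing 3 → 8 → … returns to 3 after 7 steps, so 3 lies in a 7-cycle (1 5 4 9 3 8 10).
On a 7-cycle, σ^7 is the identity, so σ^69 = σ^6 there (69 ≡ 6 mod 7).
Advancing 6 steps from 3: 3 → 8 → 10 → 1 → 5 → 4 → 9.

9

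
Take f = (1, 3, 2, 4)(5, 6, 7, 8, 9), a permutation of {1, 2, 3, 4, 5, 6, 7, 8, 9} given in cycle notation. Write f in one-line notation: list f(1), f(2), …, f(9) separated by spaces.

3 4 2 1 6 7 8 9 5

Image by image: 1→3, 2→4, 3→2, 4→1, 5→6, 6→7, 7→8, 8→9, 9→5.
So the one-line form is 3 4 2 1 6 7 8 9 5.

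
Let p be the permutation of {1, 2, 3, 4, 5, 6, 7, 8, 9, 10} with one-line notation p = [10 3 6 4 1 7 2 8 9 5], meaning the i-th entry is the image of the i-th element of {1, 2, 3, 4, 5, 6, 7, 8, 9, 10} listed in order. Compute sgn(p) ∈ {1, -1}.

In disjoint-cycle form the cycle lengths are 4, 3, 1, 1, 1.
A cycle of length ℓ contributes ℓ−1 transpositions, so p is a product of 3 + 2 = 5 transpositions — odd.

-1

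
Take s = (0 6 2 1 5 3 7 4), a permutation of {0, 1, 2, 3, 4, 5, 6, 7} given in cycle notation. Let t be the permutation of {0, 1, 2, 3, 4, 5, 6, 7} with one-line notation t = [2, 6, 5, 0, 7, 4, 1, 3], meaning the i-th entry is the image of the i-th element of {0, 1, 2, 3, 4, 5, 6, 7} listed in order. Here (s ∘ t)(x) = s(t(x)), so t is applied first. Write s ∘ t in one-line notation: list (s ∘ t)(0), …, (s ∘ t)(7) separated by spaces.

Chase each element through t then s: 0 → 2 → 1; 1 → 6 → 2; 2 → 5 → 3; 3 → 0 → 6; 4 → 7 → 4; 5 → 4 → 0; 6 → 1 → 5; 7 → 3 → 7.
So s ∘ t in one-line form is 1 2 3 6 4 0 5 7.

1 2 3 6 4 0 5 7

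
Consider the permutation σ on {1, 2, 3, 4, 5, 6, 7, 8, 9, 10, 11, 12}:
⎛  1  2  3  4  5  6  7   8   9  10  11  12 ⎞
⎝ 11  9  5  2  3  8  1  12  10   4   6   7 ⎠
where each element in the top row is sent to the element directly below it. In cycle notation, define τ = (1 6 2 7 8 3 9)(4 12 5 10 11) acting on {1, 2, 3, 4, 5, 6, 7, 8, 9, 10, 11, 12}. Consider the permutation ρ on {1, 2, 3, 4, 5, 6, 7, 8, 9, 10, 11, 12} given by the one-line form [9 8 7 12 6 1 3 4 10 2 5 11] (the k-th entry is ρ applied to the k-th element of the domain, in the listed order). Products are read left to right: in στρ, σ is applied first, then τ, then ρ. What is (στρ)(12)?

(στρ)(12) = ρ(τ(σ(12))). σ(12) = 7, then τ(7) = 8, then ρ(8) = 4, so the result is 4.

4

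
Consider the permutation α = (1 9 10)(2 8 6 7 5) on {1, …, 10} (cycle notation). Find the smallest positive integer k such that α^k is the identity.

The disjoint cycles have lengths 5, 3, 1, 1.
The order of α is the least common multiple of its cycle lengths: lcm(5, 3) = 15.

15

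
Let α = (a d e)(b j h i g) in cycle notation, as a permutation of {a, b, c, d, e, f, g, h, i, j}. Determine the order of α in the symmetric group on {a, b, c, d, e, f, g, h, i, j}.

15

The cycle type of α is (5, 3, 1, 1).
Since disjoint cycles commute, ord(α) = lcm(5, 3) = 15.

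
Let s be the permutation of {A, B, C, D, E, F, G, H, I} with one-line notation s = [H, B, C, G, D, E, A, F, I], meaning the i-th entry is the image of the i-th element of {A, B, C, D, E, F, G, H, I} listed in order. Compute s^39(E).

A

Tracing E → D → … returns to E after 6 steps, so E lies in a 6-cycle (A H F E D G).
Since the cycle has length 6, s^39 acts on it the same as s^3 (39 mod 6 = 3).
Advancing 3 steps from E: E → D → G → A.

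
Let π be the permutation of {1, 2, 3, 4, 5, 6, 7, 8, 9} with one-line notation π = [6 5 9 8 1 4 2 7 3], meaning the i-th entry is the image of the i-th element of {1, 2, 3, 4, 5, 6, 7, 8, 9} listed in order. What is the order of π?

The disjoint-cycle form of π has cycle lengths 7, 2.
The order is lcm(7, 2) = 14.

14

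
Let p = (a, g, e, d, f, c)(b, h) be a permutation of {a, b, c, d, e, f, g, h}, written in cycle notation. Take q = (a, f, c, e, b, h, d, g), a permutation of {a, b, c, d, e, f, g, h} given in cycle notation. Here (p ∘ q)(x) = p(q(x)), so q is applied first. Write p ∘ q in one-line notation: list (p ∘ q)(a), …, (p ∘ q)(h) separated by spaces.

(p ∘ q)(x) = p(q(x)). Computing each image: p(q(a)) = p(f) = c, p(q(b)) = p(h) = b, p(q(c)) = p(e) = d, p(q(d)) = p(g) = e, p(q(e)) = p(b) = h, p(q(f)) = p(c) = a, p(q(g)) = p(a) = g, p(q(h)) = p(d) = f.
Hence p ∘ q = [c b d e h a g f].

c b d e h a g f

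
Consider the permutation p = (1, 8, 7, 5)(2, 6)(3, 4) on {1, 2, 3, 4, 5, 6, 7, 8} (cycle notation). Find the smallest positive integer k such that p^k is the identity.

The cycle type of p is (4, 2, 2).
The order of p is the least common multiple of its cycle lengths: lcm(4, 2, 2) = 4.

4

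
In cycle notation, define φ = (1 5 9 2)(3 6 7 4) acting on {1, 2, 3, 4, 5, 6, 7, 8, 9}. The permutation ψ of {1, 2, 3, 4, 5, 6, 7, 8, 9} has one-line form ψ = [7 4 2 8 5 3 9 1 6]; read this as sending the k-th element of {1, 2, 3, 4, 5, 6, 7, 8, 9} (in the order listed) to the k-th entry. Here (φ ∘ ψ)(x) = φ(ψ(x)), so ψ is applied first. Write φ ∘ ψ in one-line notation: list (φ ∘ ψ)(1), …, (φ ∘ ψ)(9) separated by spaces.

4 3 1 8 9 6 2 5 7

Chase each element through ψ then φ: 1 → 7 → 4; 2 → 4 → 3; 3 → 2 → 1; 4 → 8 → 8; 5 → 5 → 9; 6 → 3 → 6; 7 → 9 → 2; 8 → 1 → 5; 9 → 6 → 7.
Collecting the images, φ ∘ ψ = [4 3 1 8 9 6 2 5 7].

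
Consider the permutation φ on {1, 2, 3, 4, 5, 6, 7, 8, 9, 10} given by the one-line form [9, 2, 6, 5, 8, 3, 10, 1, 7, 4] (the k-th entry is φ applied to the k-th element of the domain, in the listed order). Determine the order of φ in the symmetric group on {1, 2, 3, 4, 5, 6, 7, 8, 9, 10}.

Decomposing into disjoint cycles gives cycle lengths 7, 2, 1.
The order of φ is the least common multiple of its cycle lengths: lcm(7, 2) = 14.

14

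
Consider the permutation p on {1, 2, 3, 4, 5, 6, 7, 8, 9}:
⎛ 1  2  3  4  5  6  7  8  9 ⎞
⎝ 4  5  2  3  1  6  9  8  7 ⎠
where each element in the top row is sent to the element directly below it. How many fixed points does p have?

The fixed points (elements with p(x) = x) are {6, 8}, so there are 2.

2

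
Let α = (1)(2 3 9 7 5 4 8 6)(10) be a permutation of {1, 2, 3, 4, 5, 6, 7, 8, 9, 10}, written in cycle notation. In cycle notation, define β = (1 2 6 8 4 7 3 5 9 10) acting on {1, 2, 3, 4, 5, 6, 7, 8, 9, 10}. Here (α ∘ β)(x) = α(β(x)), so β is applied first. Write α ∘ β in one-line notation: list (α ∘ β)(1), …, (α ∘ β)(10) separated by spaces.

3 2 4 5 7 6 9 8 10 1

(α ∘ β)(x) = α(β(x)). Computing each image: α(β(1)) = α(2) = 3, α(β(2)) = α(6) = 2, α(β(3)) = α(5) = 4, α(β(4)) = α(7) = 5, α(β(5)) = α(9) = 7, α(β(6)) = α(8) = 6, α(β(7)) = α(3) = 9, α(β(8)) = α(4) = 8, α(β(9)) = α(10) = 10, α(β(10)) = α(1) = 1.
Hence α ∘ β = [3 2 4 5 7 6 9 8 10 1].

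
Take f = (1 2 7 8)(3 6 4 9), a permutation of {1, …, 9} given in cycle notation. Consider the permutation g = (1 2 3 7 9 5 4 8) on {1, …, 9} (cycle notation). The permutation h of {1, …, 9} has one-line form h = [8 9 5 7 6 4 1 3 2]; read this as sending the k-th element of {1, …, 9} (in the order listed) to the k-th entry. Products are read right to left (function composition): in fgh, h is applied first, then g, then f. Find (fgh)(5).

4

(fgh)(5) = f(g(h(5))). h(5) = 6, then g(6) = 6, then f(6) = 4, so the result is 4.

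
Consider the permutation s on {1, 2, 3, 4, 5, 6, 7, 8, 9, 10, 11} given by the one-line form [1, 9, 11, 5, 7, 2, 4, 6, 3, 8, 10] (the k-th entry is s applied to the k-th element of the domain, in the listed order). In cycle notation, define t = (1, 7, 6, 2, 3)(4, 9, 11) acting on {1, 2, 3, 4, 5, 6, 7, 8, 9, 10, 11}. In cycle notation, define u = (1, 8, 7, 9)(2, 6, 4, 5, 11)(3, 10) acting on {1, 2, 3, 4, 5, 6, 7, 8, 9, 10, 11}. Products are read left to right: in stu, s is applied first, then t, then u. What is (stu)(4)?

11

(stu)(4) = u(t(s(4))). s(4) = 5, then t(5) = 5, then u(5) = 11, so the result is 11.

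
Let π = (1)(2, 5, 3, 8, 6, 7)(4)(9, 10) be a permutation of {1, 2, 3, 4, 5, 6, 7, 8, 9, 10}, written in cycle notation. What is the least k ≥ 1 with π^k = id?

The cycle type of π is (6, 2, 1, 1).
The order of π is the least common multiple of its cycle lengths: lcm(6, 2) = 6.

6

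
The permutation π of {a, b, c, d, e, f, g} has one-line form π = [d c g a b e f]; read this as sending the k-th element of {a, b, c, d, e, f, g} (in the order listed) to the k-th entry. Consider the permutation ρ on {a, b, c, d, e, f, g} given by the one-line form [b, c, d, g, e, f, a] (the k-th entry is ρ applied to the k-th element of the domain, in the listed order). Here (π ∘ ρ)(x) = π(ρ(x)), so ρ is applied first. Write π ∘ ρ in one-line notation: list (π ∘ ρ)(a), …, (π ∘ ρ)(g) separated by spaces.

c g a f b e d

(π ∘ ρ)(x) = π(ρ(x)). Computing each image: π(ρ(a)) = π(b) = c, π(ρ(b)) = π(c) = g, π(ρ(c)) = π(d) = a, π(ρ(d)) = π(g) = f, π(ρ(e)) = π(e) = b, π(ρ(f)) = π(f) = e, π(ρ(g)) = π(a) = d.
Hence π ∘ ρ = [c g a f b e d].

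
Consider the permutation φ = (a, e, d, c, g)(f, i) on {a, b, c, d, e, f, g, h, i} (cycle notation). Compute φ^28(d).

a

d lies in the 5-cycle (a, e, d, c, g).
Since the cycle has length 5, φ^28 acts on it the same as φ^3 (28 mod 5 = 3).
Stepping 3 places around the cycle: d → c → g → a.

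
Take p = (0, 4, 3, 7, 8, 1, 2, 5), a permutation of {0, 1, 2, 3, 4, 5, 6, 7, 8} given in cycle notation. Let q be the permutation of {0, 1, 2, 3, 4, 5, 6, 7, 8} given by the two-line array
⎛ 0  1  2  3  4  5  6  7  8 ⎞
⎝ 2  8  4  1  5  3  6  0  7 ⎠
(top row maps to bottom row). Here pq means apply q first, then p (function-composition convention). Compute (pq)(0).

First apply q: q(0) = 2, then p(2) = 5. Thus (pq)(0) = 5.

5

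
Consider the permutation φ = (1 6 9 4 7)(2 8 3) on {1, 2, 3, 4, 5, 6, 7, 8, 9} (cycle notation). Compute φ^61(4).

7

4 lies in the 5-cycle (1 6 9 4 7).
On a 5-cycle, φ^5 is the identity, so φ^61 = φ^1 there (61 ≡ 1 mod 5).
Advancing 1 step from 4: 4 → 7.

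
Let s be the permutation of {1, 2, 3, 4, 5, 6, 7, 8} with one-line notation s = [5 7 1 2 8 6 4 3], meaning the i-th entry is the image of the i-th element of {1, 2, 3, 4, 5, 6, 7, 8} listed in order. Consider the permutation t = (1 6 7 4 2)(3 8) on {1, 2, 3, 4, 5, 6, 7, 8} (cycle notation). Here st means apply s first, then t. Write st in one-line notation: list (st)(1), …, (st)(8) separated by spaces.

5 4 6 1 3 7 2 8

(st)(x) = t(s(x)). Computing each image: t(s(1)) = t(5) = 5, t(s(2)) = t(7) = 4, t(s(3)) = t(1) = 6, t(s(4)) = t(2) = 1, t(s(5)) = t(8) = 3, t(s(6)) = t(6) = 7, t(s(7)) = t(4) = 2, t(s(8)) = t(3) = 8.
Hence st = [5 4 6 1 3 7 2 8].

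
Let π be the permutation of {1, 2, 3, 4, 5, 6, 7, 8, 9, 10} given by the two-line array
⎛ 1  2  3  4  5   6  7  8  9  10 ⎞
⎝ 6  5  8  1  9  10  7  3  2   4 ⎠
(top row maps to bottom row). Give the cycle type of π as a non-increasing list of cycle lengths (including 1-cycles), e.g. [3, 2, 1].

The disjoint cycles are (1, 6, 10, 4)(2, 5, 9)(3, 8)(7), with lengths 4, 3, 2, 1 in non-increasing order.

[4, 3, 2, 1]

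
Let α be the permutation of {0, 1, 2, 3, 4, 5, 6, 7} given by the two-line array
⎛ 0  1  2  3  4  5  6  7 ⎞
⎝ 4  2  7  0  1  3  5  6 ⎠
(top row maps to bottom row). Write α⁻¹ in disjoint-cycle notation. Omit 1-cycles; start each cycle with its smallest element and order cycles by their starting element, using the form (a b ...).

(0 3 5 6 7 2 1 4)

First write α in disjoint cycles: (0 4 1 2 7 6 5 3).
The inverse reverses every cycle; in canonical form, α⁻¹ = (0 3 5 6 7 2 1 4).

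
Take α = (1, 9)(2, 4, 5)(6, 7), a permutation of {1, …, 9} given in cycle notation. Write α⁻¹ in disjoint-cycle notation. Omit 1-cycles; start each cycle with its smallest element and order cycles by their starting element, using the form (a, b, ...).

(1, 9)(2, 5, 4)(6, 7)

Inverting a permutation written in cycle notation just reverses the order within every cycle.
After reversing and putting each cycle's least element first, α⁻¹ = (1, 9)(2, 5, 4)(6, 7).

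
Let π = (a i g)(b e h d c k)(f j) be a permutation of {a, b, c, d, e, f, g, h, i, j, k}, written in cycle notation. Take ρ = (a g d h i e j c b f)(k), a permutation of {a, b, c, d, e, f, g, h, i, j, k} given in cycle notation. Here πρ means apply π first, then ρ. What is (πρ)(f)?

π(f) = j, then ρ(j) = c; composing gives (πρ)(f) = c.

c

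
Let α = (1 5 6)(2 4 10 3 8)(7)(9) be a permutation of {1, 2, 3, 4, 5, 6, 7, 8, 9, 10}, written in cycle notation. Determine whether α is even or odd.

The cycle lengths are 5, 3, 1, 1.
A cycle is odd iff its length is even; α has 0 even-length cycles, so sgn(α) = (−1)^0 and α is even.

even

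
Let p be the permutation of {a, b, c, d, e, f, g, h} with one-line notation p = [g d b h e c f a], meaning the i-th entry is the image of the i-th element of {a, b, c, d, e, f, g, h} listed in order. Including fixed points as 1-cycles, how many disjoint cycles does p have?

2

The cycle decomposition is (a, g, f, c, b, d, h)(e), which has 2 cycles (counting 1-cycles).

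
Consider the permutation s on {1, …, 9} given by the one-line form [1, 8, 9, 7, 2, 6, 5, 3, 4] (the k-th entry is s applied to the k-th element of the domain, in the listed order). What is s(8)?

3

8 is element number 8 of the domain, and entry number 8 of the one-line form is 3, so s(8) = 3.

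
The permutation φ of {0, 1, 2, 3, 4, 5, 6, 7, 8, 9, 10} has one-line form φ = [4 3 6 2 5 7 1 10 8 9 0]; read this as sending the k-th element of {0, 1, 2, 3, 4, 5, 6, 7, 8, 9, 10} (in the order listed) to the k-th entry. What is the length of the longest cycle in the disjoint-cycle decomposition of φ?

5

Decomposing into disjoint cycles gives (0 4 5 7 10)(1 3 2 6); the longest has length 5.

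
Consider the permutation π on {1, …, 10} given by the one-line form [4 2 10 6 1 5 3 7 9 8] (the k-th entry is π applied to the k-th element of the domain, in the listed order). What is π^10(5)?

Tracing 5 → 1 → … returns to 5 after 4 steps, so 5 lies in a 4-cycle (1, 4, 6, 5).
On a 4-cycle, π^4 is the identity, so π^10 = π^2 there (10 ≡ 2 mod 4).
Stepping 2 places around the cycle: 5 → 1 → 4.

4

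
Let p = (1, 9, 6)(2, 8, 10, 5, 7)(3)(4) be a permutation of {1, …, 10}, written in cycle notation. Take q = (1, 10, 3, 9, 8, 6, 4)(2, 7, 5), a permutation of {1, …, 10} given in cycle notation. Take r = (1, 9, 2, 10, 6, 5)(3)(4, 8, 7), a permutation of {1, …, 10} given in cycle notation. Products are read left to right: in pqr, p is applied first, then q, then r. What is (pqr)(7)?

4

(pqr)(7) = r(q(p(7))). p(7) = 2, then q(2) = 7, then r(7) = 4, so the result is 4.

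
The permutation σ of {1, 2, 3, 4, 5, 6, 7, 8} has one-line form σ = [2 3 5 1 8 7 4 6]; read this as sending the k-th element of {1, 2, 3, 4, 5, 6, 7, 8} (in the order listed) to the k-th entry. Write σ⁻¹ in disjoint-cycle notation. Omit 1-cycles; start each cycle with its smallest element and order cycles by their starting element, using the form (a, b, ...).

(1, 4, 7, 6, 8, 5, 3, 2)

The cycle decomposition of σ is (1, 2, 3, 5, 8, 6, 7, 4).
The inverse reverses every cycle; in canonical form, σ⁻¹ = (1, 4, 7, 6, 8, 5, 3, 2).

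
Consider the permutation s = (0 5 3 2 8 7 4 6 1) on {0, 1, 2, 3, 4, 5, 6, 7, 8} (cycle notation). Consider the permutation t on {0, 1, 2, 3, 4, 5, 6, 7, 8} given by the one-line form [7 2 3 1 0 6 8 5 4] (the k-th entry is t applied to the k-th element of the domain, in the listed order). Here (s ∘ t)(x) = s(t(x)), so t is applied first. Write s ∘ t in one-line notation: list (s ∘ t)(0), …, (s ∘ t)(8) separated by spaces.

4 8 2 0 5 1 7 3 6

(s ∘ t)(x) = s(t(x)). Computing each image: s(t(0)) = s(7) = 4, s(t(1)) = s(2) = 8, s(t(2)) = s(3) = 2, s(t(3)) = s(1) = 0, s(t(4)) = s(0) = 5, s(t(5)) = s(6) = 1, s(t(6)) = s(8) = 7, s(t(7)) = s(5) = 3, s(t(8)) = s(4) = 6.
Hence s ∘ t = [4 8 2 0 5 1 7 3 6].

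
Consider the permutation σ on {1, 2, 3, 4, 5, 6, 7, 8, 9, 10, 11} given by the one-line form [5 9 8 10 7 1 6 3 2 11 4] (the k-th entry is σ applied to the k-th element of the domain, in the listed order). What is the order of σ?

Decomposing into disjoint cycles gives cycle lengths 4, 3, 2, 2.
The order of σ is the least common multiple of its cycle lengths: lcm(4, 3, 2, 2) = 12.

12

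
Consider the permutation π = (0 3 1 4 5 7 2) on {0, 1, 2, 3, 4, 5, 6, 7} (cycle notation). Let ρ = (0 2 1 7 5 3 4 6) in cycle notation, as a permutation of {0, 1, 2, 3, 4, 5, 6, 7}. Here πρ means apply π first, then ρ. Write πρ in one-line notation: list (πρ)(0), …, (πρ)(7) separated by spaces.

4 6 2 7 3 5 0 1

(πρ)(x) = ρ(π(x)). Computing each image: ρ(π(0)) = ρ(3) = 4, ρ(π(1)) = ρ(4) = 6, ρ(π(2)) = ρ(0) = 2, ρ(π(3)) = ρ(1) = 7, ρ(π(4)) = ρ(5) = 3, ρ(π(5)) = ρ(7) = 5, ρ(π(6)) = ρ(6) = 0, ρ(π(7)) = ρ(2) = 1.
Hence πρ = [4 6 2 7 3 5 0 1].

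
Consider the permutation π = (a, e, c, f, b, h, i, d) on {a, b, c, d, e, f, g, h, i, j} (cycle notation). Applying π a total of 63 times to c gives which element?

c lies in the 8-cycle (a, e, c, f, b, h, i, d).
Since the cycle has length 8, π^63 acts on it the same as π^7 (63 mod 8 = 7).
Advancing 7 steps from c: c → f → b → h → i → d → a → e.

e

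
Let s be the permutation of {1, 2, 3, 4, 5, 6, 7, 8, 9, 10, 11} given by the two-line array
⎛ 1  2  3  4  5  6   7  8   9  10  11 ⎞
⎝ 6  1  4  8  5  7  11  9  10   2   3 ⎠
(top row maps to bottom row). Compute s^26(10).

3

Tracing 10 → 2 → … returns to 10 after 10 steps, so 10 lies in a 10-cycle (1 6 7 11 3 4 8 9 10 2).
On a 10-cycle, s^10 is the identity, so s^26 = s^6 there (26 ≡ 6 mod 10).
Advancing 6 steps from 10: 10 → 2 → 1 → 6 → 7 → 11 → 3.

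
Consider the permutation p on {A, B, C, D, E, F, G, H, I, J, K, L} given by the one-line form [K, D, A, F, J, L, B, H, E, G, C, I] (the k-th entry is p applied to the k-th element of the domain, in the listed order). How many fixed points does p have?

The fixed points (elements with p(x) = x) are {H}, so there is 1.

1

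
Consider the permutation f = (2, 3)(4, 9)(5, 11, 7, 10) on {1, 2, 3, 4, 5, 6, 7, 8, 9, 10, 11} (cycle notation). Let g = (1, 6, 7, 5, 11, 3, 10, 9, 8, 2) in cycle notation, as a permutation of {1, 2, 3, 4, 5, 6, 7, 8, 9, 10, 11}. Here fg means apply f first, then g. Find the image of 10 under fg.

(fg)(10) = g(f(10)). f(10) = 5, then g(5) = 11. So (fg)(10) = 11.

11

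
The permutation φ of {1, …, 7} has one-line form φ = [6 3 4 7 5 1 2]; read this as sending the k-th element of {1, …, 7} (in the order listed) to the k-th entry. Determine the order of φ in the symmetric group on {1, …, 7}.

The disjoint-cycle form of φ has cycle lengths 4, 2, 1.
The order of φ is the least common multiple of its cycle lengths: lcm(4, 2) = 4.

4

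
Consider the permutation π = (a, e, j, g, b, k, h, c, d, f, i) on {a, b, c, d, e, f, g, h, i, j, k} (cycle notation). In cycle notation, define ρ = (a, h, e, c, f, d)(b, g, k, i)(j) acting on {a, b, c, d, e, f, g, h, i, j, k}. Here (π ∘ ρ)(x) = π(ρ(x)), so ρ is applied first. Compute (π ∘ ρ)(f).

f

First apply ρ: ρ(f) = d, then π(d) = f. Thus (π ∘ ρ)(f) = f.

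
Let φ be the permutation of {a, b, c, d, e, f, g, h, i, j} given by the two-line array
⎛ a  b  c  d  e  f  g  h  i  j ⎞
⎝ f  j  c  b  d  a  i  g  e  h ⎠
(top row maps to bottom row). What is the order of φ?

14

The disjoint-cycle form of φ has cycle lengths 7, 2, 1.
Since disjoint cycles commute, ord(φ) = lcm(7, 2) = 14.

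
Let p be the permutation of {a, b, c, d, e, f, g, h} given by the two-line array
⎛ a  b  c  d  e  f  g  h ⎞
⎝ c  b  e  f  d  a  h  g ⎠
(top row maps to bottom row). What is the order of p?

10

The disjoint-cycle form of p has cycle lengths 5, 2, 1.
The order is lcm(5, 2) = 10.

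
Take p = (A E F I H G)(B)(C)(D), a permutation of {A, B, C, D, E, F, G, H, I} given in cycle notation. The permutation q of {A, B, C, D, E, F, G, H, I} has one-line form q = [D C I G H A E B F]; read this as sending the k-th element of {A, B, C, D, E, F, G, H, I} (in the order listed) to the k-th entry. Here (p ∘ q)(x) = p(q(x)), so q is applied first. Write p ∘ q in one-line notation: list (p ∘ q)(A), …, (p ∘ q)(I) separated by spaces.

D C H A G E F B I

(p ∘ q)(x) = p(q(x)). Computing each image: p(q(A)) = p(D) = D, p(q(B)) = p(C) = C, p(q(C)) = p(I) = H, p(q(D)) = p(G) = A, p(q(E)) = p(H) = G, p(q(F)) = p(A) = E, p(q(G)) = p(E) = F, p(q(H)) = p(B) = B, p(q(I)) = p(F) = I.
Hence p ∘ q = [D C H A G E F B I].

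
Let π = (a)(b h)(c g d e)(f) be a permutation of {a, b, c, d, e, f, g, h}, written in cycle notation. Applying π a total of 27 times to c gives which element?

e

c lies in the 4-cycle (c g d e).
Powers repeat with period 4 on this cycle, and 27 mod 4 = 3, so π^27(c) = π^3(c).
Advancing 3 steps from c: c → g → d → e.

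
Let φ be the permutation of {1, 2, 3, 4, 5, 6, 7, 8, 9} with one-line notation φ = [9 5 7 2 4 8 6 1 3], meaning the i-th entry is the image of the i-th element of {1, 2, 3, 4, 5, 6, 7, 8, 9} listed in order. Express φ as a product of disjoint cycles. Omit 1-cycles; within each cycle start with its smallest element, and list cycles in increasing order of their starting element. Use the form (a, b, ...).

(1, 9, 3, 7, 6, 8)(2, 5, 4)

Start at 1 and follow images: 1 → 9 → 3 → 7 → 6 → 8 → 1, giving the cycle (1, 9, 3, 7, 6, 8).
Repeating from the next unused element and collecting all non-trivial cycles gives (1, 9, 3, 7, 6, 8)(2, 5, 4).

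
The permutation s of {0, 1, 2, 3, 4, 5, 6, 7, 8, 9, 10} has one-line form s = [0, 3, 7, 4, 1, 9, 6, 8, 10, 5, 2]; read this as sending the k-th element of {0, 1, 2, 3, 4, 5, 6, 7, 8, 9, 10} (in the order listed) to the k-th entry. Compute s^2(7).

Tracing 7 → 8 → … returns to 7 after 4 steps, so 7 lies in a 4-cycle (2 7 8 10).
Advancing 2 steps from 7: 7 → 8 → 10.

10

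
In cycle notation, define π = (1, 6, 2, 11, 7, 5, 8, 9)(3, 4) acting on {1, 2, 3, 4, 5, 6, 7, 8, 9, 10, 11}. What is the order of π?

The cycle type of π is (8, 2, 1).
Since disjoint cycles commute, ord(π) = lcm(8, 2) = 8.

8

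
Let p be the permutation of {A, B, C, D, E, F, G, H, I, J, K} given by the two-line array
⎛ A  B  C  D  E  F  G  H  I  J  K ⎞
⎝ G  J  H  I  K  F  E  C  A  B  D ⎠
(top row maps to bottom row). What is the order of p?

6

Writing p as disjoint cycles, the cycle lengths are 6, 2, 2, 1.
Since disjoint cycles commute, ord(p) = lcm(6, 2, 2) = 6.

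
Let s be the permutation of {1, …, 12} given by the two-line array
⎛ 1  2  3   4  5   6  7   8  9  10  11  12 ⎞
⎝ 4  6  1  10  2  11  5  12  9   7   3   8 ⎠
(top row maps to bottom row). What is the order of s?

18

Writing s as disjoint cycles, the cycle lengths are 9, 2, 1.
The order is lcm(9, 2) = 18.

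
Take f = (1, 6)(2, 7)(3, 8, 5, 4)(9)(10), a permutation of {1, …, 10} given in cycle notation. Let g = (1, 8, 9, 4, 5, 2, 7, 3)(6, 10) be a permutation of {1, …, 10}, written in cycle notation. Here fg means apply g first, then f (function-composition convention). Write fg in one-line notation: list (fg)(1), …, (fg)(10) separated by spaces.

Chase each element through g then f: 1 → 8 → 5; 2 → 7 → 2; 3 → 1 → 6; 4 → 5 → 4; 5 → 2 → 7; 6 → 10 → 10; 7 → 3 → 8; 8 → 9 → 9; 9 → 4 → 3; 10 → 6 → 1.
Collecting the images, fg = [5 2 6 4 7 10 8 9 3 1].

5 2 6 4 7 10 8 9 3 1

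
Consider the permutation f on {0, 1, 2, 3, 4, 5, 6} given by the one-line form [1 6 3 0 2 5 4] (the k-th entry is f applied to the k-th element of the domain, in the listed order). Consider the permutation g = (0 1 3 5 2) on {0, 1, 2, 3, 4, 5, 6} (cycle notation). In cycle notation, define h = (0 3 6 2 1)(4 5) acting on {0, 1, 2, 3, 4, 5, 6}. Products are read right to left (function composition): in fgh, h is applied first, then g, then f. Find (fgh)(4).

3

(fgh)(4) = f(g(h(4))). h(4) = 5, then g(5) = 2, then f(2) = 3, so the result is 3.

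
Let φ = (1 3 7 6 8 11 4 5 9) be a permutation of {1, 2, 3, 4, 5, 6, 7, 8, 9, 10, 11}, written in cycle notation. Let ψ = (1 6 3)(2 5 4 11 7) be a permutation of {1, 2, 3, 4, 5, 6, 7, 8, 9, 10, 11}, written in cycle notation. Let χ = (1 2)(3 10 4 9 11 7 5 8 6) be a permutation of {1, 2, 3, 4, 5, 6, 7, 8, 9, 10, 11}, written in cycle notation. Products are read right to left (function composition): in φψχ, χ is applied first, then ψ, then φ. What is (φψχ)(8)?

7

Apply the permutations in order: χ(8) = 6, then ψ(6) = 3, then φ(3) = 7. So (φψχ)(8) = 7.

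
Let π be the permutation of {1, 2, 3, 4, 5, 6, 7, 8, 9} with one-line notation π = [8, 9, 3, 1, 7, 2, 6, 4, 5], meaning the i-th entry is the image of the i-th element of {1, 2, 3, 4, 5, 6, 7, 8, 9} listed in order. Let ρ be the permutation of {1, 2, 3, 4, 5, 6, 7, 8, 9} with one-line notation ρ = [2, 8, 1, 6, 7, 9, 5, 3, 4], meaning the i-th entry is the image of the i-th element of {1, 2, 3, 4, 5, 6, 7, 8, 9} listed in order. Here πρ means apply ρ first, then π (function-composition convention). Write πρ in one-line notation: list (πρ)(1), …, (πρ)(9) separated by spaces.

9 4 8 2 6 5 7 3 1

Chase each element through ρ then π: 1 → 2 → 9; 2 → 8 → 4; 3 → 1 → 8; 4 → 6 → 2; 5 → 7 → 6; 6 → 9 → 5; 7 → 5 → 7; 8 → 3 → 3; 9 → 4 → 1.
Collecting the images, πρ = [9 4 8 2 6 5 7 3 1].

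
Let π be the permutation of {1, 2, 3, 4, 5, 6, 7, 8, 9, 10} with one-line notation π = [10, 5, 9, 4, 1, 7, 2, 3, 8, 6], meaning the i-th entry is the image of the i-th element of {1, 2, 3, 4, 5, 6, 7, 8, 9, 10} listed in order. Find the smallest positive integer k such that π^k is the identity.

Decomposing into disjoint cycles gives cycle lengths 6, 3, 1.
The order is lcm(6, 3) = 6.

6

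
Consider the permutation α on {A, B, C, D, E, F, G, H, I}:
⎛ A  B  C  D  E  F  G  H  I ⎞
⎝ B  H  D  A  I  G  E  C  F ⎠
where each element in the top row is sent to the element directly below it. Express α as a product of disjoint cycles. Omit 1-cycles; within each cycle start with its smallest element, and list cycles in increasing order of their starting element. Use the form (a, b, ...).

Start at A and follow images: A → B → H → C → D → A, giving the cycle (A, B, H, C, D).
Repeating from the next unused element and collecting all non-trivial cycles gives (A, B, H, C, D)(E, I, F, G).

(A, B, H, C, D)(E, I, F, G)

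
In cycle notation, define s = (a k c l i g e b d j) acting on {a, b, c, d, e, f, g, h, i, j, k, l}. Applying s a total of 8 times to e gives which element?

e lies in the 10-cycle (a k c l i g e b d j).
Stepping 8 places around the cycle: e → b → d → j → a → k → c → l → i.

i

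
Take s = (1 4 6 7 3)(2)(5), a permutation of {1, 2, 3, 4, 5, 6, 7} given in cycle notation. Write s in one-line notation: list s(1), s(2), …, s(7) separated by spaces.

4 2 1 6 5 7 3

Reading each image from the cycles: 1↦4, 2↦2, 3↦1, 4↦6, 5↦5, 6↦7, 7↦3.
Listing these in domain order gives 4 2 1 6 5 7 3.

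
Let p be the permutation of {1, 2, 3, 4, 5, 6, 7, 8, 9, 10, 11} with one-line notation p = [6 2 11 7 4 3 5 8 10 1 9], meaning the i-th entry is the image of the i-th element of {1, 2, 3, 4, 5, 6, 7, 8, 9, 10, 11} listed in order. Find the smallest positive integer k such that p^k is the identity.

6

Writing p as disjoint cycles, the cycle lengths are 6, 3, 1, 1.
Since disjoint cycles commute, ord(p) = lcm(6, 3) = 6.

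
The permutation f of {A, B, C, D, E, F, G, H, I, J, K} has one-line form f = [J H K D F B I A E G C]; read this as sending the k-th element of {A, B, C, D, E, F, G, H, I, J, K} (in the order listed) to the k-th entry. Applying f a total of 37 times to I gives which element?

Tracing I → E → … returns to I after 8 steps, so I lies in an 8-cycle (A, J, G, I, E, F, B, H).
Powers repeat with period 8 on this cycle, and 37 mod 8 = 5, so f^37(I) = f^5(I).
Advancing 5 steps from I: I → E → F → B → H → A.

A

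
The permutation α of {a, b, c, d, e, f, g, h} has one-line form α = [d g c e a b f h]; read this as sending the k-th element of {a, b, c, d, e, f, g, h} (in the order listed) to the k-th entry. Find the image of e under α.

e is element number 5 of the domain, and entry number 5 of the one-line form is a, so α(e) = a.

a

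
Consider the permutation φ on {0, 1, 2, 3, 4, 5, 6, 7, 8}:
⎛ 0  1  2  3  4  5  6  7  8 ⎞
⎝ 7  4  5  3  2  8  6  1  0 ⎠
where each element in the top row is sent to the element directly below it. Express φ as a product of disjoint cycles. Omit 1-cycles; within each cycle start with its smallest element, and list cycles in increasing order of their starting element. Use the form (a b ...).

(0 7 1 4 2 5 8)

From 0: 0 → 7 → 1 → 4 → 2 → 5 → 8 → 0, closing the cycle (0 7 1 4 2 5 8).
Continuing from each remaining unvisited element yields (0 7 1 4 2 5 8).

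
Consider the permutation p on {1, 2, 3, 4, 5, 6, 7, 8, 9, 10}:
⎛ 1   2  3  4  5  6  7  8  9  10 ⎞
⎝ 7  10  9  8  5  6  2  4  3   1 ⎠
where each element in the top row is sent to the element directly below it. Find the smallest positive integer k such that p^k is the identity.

4

The disjoint-cycle form of p has cycle lengths 4, 2, 2, 1, 1.
The order of p is the least common multiple of its cycle lengths: lcm(4, 2, 2) = 4.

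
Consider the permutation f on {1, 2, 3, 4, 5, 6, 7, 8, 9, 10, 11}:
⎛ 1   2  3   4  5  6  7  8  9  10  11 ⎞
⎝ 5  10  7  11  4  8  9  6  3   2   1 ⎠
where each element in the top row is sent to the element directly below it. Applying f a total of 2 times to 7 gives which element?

Tracing 7 → 9 → … returns to 7 after 3 steps, so 7 lies in a 3-cycle (3 7 9).
Stepping 2 places around the cycle: 7 → 9 → 3.

3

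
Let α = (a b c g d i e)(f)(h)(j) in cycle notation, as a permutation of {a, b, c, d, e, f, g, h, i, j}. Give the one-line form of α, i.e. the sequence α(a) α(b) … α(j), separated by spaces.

b c g i a f d h e j

Reading each image from the cycles: a→b, b→c, c→g, d→i, e→a, f→f, g→d, h→h, i→e, j→j.
Listing these in domain order gives b c g i a f d h e j.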